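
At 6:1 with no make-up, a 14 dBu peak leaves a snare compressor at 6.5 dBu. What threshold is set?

Input is 9 dB above T (since output overshoot × R = input overshoot: (6.5 − T)·6 = 14 − T gives T = 5 dBu).
Check: 5 + (14 − 5)/6 = 5 + 1.5 = 6.5 dBu. ✓

5 dBu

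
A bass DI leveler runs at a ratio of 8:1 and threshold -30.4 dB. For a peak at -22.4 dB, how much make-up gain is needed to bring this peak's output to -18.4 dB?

Without make-up, output = threshold + overshoot/8 = -30.4 + 1 = -29.4 dB.
Gap to target: 11 dB.

11 dB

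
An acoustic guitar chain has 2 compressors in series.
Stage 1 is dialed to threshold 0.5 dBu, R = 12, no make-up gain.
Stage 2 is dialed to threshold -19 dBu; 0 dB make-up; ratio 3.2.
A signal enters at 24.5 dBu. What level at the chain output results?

Stage 1: overshoot 24 dB → 24/12 = 2 dB → 2.5 dBu.
Stage 2: 21.5 dB above -19 dBu, reduced 3.2:1 to 6.71875 dB above → -12.28125 dBu.

-12.28125 dBu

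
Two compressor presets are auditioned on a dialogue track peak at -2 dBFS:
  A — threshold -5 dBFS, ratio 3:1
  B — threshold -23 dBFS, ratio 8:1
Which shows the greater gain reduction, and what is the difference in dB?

A: GR = 3 − 3/3 = 2 dB.
B: GR = 21 − 21/8 = 18.375 dB.
B applies 16.375 dB more gain reduction.

B, by 16.375 dB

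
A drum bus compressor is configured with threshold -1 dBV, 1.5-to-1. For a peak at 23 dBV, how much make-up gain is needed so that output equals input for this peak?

8 dB

Overshoot 24 dB → 24/1.5 = 16 dB after compression, so the compressed level is -1 + 16 = 15 dBV.
Make-up = target − compressed = 23 − 15 = 8 dB.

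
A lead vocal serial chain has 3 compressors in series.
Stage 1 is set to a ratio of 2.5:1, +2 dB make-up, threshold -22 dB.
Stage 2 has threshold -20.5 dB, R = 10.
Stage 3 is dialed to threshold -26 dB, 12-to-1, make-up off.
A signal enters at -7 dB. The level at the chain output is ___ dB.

-25.4875 dB

Stage 1: -7 dB is 15 dB over -22 dB; at 2.5:1 that becomes 6 dB over, giving -16 dB; +2 dB make-up → -14 dB.
Stage 2: -14 dB is 6.5 dB over -20.5 dB; at 10:1 that becomes 0.65 dB over, giving -19.85 dB.
Stage 3: overshoot 6.15 dB → 6.15/12 = 0.5125 dB → -25.4875 dB.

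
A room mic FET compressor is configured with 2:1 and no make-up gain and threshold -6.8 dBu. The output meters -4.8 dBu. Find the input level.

The compressed level sits -4.8 − (-6.8) = 2 dB over threshold.
Before 2:1 compression the overshoot was 2 × 2 = 4 dB, so input = -6.8 + 4 = -2.8 dBu.

-2.8 dBu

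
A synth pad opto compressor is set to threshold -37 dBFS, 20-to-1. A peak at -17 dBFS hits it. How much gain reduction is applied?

19 dB

-17 dBFS exceeds the threshold by 20 dB.
A 20:1 ratio leaves 1 dB of that excess.
GR = overshoot in − overshoot out = 20 − 1 = 19 dB.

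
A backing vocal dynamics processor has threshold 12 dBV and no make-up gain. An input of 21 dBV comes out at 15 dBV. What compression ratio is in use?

Input overshoot = 21 − 12 = 9 dB; output overshoot = 15 − 12 = 3 dB.
Ratio = 9 / 3 = 3.

3:1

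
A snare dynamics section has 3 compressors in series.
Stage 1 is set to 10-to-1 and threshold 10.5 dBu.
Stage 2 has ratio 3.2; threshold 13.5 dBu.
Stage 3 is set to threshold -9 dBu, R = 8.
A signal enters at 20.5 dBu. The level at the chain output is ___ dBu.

Stage 1: overshoot 10 dB → 10/10 = 1 dB → 11.5 dBu.
Stage 2: 11.5 dBu is at or below the 13.5 dBu threshold — no compression; output 11.5 dBu.
Stage 3: 20.5 dB above -9 dBu, reduced 8:1 to 2.5625 dB above → -6.4375 dBu.

-6.4375 dBu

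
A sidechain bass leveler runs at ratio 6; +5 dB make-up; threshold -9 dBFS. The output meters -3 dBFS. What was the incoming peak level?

Stripping the +5 dB make-up gives -8 dBFS at the gain stage.
Post-compression overshoot = -8 − (-9) = 1 dB.
Input overshoot = R × output overshoot = 6 dB → input = -9 + 6 = -3 dBFS.

-3 dBFS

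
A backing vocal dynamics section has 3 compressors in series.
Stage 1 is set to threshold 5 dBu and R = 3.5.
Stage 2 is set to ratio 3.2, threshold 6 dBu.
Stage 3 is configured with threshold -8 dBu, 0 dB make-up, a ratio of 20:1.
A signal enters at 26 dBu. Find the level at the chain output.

Stage 1: 21 dB above 5 dBu, reduced 3.5:1 to 6 dB above → 11 dBu.
Stage 2: 11 dBu is 5 dB over 6 dBu; at 3.2:1 that becomes 1.5625 dB over, giving 7.5625 dBu.
Stage 3: 15.5625 dB above -8 dBu, reduced 20:1 to 0.778125 dB above → -7.221875 dBu.

-7.221875 dBu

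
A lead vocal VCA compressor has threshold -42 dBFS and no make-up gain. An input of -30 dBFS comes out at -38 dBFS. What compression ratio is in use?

Input overshoot = -30 − (-42) = 12 dB; output overshoot = -38 − (-42) = 4 dB.
Ratio = 12 / 4 = 3.

3:1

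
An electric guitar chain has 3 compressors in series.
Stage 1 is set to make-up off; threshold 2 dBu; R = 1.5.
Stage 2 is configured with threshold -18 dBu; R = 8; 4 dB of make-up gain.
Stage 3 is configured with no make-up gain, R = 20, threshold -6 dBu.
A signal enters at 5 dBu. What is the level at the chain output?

Stage 1: overshoot 3 dB → 3/1.5 = 2 dB → 4 dBu.
Stage 2: 22 dB above -18 dBu, reduced 8:1 to 2.75 dB above → -15.25 dBu; +4 dB make-up → -11.25 dBu.
Stage 3: below threshold (-11.25 ≤ -6); passes unchanged; output -11.25 dBu.

-11.25 dBu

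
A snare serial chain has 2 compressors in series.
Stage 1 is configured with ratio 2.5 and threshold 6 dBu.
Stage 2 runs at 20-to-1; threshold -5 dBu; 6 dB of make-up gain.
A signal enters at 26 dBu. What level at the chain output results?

1.95 dBu

Stage 1: 20 dB above 6 dBu, reduced 2.5:1 to 8 dB above → 14 dBu.
Stage 2: 14 dBu is 19 dB over -5 dBu; at 20:1 that becomes 0.95 dB over, giving -4.05 dBu; +6 dB make-up → 1.95 dBu.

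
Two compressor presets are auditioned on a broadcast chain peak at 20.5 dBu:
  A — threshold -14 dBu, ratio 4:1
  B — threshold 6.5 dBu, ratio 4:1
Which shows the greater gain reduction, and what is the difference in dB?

A, by 15.375 dB

A: 34.5 dB over, compressed to 8.625 dB over, so 25.875 dB of GR.
B: 14 dB over, compressed to 3.5 dB over, so 10.5 dB of GR.
A applies 15.375 dB more gain reduction.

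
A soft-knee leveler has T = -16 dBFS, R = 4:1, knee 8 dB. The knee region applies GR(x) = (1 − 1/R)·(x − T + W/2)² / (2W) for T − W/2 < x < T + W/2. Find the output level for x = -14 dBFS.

x − T + W/2 = -14 − (-16) + 4 = 6.
GR = (1 − 1/4) × 6² / 16 = 0.75 × 36 / 16 = 1.6875 dB.
Output = -14 − 1.6875 = -15.6875 dBFS.

-15.6875 dBFS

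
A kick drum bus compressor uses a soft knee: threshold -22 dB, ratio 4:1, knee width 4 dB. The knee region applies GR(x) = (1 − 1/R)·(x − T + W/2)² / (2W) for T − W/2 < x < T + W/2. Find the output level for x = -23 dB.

x − T + W/2 = -23 − (-22) + 2 = 1.
GR = (1 − 1/4) × 1² / 8 = 0.75 × 1 / 8 = 0.09375 dB.
Output = -23 − 0.09375 = -23.09375 dB.

-23.09375 dB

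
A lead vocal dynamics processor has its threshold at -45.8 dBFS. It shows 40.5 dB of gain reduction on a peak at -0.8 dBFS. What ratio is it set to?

10:1

Input overshoot = -0.8 − (-45.8) = 45 dB.
Output overshoot = 45 − 40.5 = 4.5 dB.
Ratio = input overshoot / output overshoot = 45 / 4.5 = 10.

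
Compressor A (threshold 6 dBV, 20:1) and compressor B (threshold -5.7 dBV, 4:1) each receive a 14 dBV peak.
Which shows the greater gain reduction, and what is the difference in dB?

A: GR = 8 − 8/20 = 7.6 dB.
B: GR = 19.7 − 19.7/4 = 14.775 dB.
B applies 7.175 dB more gain reduction.

B, by 7.175 dB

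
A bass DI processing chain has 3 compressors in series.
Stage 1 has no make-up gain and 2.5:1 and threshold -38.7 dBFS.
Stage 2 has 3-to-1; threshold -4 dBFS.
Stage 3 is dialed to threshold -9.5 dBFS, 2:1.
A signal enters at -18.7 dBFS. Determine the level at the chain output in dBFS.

-30.7 dBFS

Stage 1: overshoot 20 dB → 20/2.5 = 8 dB → -30.7 dBFS.
Stage 2: below threshold (-30.7 ≤ -4); passes unchanged; output -30.7 dBFS.
Stage 3: -30.7 dBFS ≤ -9.5 dBFS, so stage 3 doesn't engage; output -30.7 dBFS.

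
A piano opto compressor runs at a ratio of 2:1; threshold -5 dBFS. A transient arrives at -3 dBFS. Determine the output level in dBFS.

-4 dBFS

-3 dBFS sits 2 dB over threshold.
The 2 dB excess becomes 1 dB after 2:1 reduction.
So the level is -5 + 1 = -4 dBFS.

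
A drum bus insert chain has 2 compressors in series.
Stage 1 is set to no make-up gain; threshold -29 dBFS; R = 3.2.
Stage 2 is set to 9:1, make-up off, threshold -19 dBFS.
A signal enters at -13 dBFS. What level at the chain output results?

-24 dBFS

Stage 1: -13 dBFS is 16 dB over -29 dBFS; at 3.2:1 that becomes 5 dB over, giving -24 dBFS.
Stage 2: below threshold (-24 ≤ -19); passes unchanged; output -24 dBFS.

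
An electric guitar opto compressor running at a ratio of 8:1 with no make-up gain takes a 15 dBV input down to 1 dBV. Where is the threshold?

-1 dBV

Input is 16 dB above T (since output overshoot × R = input overshoot: (1 − T)·8 = 15 − T gives T = -1 dBV).
Check: -1 + (15 − (-1))/8 = -1 + 2 = 1 dBV. ✓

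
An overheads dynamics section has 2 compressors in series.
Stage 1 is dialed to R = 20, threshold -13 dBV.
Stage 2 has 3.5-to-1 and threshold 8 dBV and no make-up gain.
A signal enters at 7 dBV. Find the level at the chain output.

Stage 1: 7 dBV is 20 dB over -13 dBV; at 20:1 that becomes 1 dB over, giving -12 dBV.
Stage 2: -12 dBV is at or below the 8 dBV threshold — no compression; output -12 dBV.

-12 dBV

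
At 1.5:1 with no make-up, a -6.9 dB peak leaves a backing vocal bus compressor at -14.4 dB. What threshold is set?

Input is 22.5 dB above T (since output overshoot × R = input overshoot: (-14.4 − T)·1.5 = -6.9 − T gives T = -29.4 dB).
Check: -29.4 + (-6.9 − (-29.4))/1.5 = -29.4 + 15 = -14.4 dB. ✓

-29.4 dB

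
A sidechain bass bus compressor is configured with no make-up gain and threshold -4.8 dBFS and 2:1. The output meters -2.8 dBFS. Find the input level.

Post-compression overshoot = -2.8 − (-4.8) = 2 dB.
Undo the ratio: input overshoot = 2 × 2 = 4 dB, giving input = -0.8 dBFS.

-0.8 dBFS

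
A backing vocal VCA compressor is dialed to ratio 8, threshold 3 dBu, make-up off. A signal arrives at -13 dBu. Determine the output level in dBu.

-13 dBu

-13 dBu is 16 dB below the 3 dBu threshold, so no gain reduction is applied.
Output = input = -13 dBu.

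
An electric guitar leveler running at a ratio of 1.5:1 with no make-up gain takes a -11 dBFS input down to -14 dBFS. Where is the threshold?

-20 dBFS

Input is 9 dB above T (since output overshoot × R = input overshoot: (-14 − T)·1.5 = -11 − T gives T = -20 dBFS).
Check: -20 + (-11 − (-20))/1.5 = -20 + 6 = -14 dBFS. ✓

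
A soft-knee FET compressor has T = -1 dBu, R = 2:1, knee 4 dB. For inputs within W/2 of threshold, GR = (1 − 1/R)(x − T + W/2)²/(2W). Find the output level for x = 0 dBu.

-0.5625 dBu

x − T + W/2 = 0 − (-1) + 2 = 3.
GR = (1 − 1/2) × 3² / 8 = 0.5 × 9 / 8 = 0.5625 dB.
Output = 0 − 0.5625 = -0.5625 dBu.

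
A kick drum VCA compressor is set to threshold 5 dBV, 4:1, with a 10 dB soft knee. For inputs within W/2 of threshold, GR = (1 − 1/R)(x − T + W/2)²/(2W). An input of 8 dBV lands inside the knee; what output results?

x − T + W/2 = 8 − 5 + 5 = 8.
GR = (1 − 1/4) × 8² / 20 = 0.75 × 64 / 20 = 2.4 dB.
Output = 8 − 2.4 = 5.6 dBV.

5.6 dBV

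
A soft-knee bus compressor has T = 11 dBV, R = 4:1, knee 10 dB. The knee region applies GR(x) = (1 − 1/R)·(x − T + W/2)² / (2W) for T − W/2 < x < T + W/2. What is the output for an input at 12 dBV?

x − T + W/2 = 12 − 11 + 5 = 6.
GR = (1 − 1/4) × 6² / 20 = 0.75 × 36 / 20 = 1.35 dB.
Output = 12 − 1.35 = 10.65 dBV.

10.65 dBV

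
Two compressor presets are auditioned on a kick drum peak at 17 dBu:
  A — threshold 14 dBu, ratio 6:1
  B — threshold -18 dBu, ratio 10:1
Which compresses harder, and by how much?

B, by 29 dB

A: 3 dB over, compressed to 0.5 dB over, so 2.5 dB of GR.
B: 35 dB over, compressed to 3.5 dB over, so 31.5 dB of GR.
B reduces 29 dB more.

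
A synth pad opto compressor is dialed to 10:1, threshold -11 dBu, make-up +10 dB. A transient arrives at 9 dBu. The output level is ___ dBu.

The input is 20 dB above the -11 dBu threshold.
At 10:1 the overshoot is divided by 10, leaving 2 dB above threshold.
Output = -11 + 2 = -9 dBu; make-up adds 10 dB, giving 1 dBu.

1 dBu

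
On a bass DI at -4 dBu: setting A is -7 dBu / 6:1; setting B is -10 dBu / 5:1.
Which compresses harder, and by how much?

B, by 2.3 dB

A: overshoot 3 dB → output overshoot 0.5 dB → GR 2.5 dB.
B: overshoot 6 dB → output overshoot 1.2 dB → GR 4.8 dB.
Difference: 2.3 dB in favour of B.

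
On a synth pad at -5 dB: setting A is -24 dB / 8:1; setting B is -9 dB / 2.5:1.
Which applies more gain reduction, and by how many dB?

A: 19 dB over, compressed to 2.375 dB over, so 16.625 dB of GR.
B: 4 dB over, compressed to 1.6 dB over, so 2.4 dB of GR.
A applies 14.225 dB more gain reduction.

A, by 14.225 dB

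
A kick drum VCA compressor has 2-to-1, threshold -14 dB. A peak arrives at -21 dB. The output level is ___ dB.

-21 dB is 7 dB below the -14 dB threshold, so no gain reduction is applied.
Output = input = -21 dB.

-21 dB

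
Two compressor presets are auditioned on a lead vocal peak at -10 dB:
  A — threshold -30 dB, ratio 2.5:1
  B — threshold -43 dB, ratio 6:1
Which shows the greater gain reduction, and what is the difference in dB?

B, by 15.5 dB

A: GR = 20 − 20/2.5 = 12 dB.
B: GR = 33 − 33/6 = 27.5 dB.
Difference: 15.5 dB in favour of B.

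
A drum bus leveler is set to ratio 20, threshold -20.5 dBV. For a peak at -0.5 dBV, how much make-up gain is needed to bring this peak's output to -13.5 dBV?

6 dB

Overshoot 20 dB → 20/20 = 1 dB after compression, so the compressed level is -20.5 + 1 = -19.5 dBV.
Make-up = target − compressed = -13.5 − (-19.5) = 6 dB.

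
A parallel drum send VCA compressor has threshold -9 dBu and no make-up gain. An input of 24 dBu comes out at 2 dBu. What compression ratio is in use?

Input overshoot = 24 − (-9) = 33 dB; output overshoot = 2 − (-9) = 11 dB.
Ratio = 33 / 11 = 3.

3:1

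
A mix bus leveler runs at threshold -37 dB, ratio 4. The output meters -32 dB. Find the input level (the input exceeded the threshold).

-17 dB

That's 5 dB above the -37 dB threshold.
Input overshoot = R × output overshoot = 20 dB → input = -37 + 20 = -17 dB.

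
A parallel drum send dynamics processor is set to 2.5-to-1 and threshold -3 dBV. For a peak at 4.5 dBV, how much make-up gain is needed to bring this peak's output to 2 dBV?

2 dB

Overshoot 7.5 dB → 7.5/2.5 = 3 dB after compression, so the compressed level is -3 + 3 = 0 dBV.
Make-up = target − compressed = 2 − 0 = 2 dB.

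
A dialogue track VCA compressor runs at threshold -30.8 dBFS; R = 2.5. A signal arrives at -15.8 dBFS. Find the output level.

-15.8 dBFS sits 15 dB over threshold.
2.5:1 compression reduces that to 15/2.5 = 6 dB over.
Output = -30.8 + 6 = -24.8 dBFS.

-24.8 dBFS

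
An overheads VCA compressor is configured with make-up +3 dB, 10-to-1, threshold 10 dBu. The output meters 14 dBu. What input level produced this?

20 dBu

Stripping the +3 dB make-up gives 11 dBu at the gain stage.
That's 1 dB above the 10 dBu threshold.
Input overshoot = R × output overshoot = 10 dB → input = 10 + 10 = 20 dBu.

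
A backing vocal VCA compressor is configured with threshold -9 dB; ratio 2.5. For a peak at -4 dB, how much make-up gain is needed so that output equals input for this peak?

Overshoot 5 dB → 5/2.5 = 2 dB after compression, so the compressed level is -9 + 2 = -7 dB.
Make-up = target − compressed = -4 − (-7) = 3 dB.

3 dB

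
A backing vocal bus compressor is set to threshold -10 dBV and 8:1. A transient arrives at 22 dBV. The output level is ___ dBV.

22 dBV sits 32 dB over threshold.
8:1 compression reduces that to 32/8 = 4 dB over.
So the level is -10 + 4 = -6 dBV.

-6 dBV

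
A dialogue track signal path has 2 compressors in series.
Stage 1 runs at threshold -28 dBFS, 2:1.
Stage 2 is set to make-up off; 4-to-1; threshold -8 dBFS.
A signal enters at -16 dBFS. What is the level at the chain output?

Stage 1: -16 dBFS is 12 dB over -28 dBFS; at 2:1 that becomes 6 dB over, giving -22 dBFS.
Stage 2: -22 dBFS is at or below the -8 dBFS threshold — no compression; output -22 dBFS.

-22 dBFS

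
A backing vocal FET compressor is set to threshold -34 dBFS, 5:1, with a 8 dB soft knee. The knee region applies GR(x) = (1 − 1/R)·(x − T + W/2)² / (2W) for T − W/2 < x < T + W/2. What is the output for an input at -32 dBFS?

x − T + W/2 = -32 − (-34) + 4 = 6.
GR = (1 − 1/5) × 6² / 16 = 0.8 × 36 / 16 = 1.8 dB.
Output = -32 − 1.8 = -33.8 dBFS.

-33.8 dBFS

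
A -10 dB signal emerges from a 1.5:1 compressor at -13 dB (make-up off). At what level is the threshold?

Let T be the threshold. Output overshoot = (input overshoot)/R, so -13 − T = (-10 − T)/1.5.
1.5·(-13 − T) = -10 − T → 0.5·T = -19.5 − (-10) = -9.5.
T = -9.5/0.5 = -19 dB.

-19 dB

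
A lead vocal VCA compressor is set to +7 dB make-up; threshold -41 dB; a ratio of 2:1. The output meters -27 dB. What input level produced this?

-27 dB

Before make-up, the level was -27 − 7 = -34 dB.
Post-compression overshoot = -34 − (-41) = 7 dB.
Before 2:1 compression the overshoot was 7 × 2 = 14 dB, so input = -41 + 14 = -27 dB.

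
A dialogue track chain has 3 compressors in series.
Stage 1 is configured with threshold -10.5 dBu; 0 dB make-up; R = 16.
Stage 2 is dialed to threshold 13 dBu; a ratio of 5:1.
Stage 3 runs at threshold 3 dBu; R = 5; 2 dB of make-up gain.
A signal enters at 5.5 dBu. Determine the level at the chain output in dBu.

Stage 1: overshoot 16 dB → 16/16 = 1 dB → -9.5 dBu.
Stage 2: -9.5 dBu ≤ 13 dBu, so stage 2 doesn't engage; output -9.5 dBu.
Stage 3: below threshold (-9.5 ≤ 3); passes unchanged; make-up brings it to -7.5 dBu.

-7.5 dBu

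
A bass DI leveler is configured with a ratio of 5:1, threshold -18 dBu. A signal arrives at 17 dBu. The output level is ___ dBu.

Overshoot: 17 − (-18) = 35 dB.
5:1 compression reduces that to 35/5 = 7 dB over.
Output = -18 + 7 = -11 dBu.

-11 dBu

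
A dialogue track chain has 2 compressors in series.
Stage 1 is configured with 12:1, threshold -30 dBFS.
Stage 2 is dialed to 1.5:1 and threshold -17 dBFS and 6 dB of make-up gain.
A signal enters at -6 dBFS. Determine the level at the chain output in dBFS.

-22 dBFS

Stage 1: -6 dBFS is 24 dB over -30 dBFS; at 12:1 that becomes 2 dB over, giving -28 dBFS.
Stage 2: below threshold (-28 ≤ -17); passes unchanged; make-up brings it to -22 dBFS.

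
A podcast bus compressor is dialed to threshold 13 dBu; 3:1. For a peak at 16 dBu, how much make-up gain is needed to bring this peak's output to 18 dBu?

Without make-up, output = threshold + overshoot/3 = 13 + 1 = 14 dBu.
Gap to target: 4 dB.

4 dB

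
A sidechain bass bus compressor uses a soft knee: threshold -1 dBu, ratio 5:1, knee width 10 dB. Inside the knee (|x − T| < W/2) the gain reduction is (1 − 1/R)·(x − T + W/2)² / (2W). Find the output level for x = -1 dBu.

-2 dBu

x − T + W/2 = -1 − (-1) + 5 = 5.
GR = (1 − 1/5) × 5² / 20 = 0.8 × 25 / 20 = 1 dB.
Output = -1 − 1 = -2 dBu.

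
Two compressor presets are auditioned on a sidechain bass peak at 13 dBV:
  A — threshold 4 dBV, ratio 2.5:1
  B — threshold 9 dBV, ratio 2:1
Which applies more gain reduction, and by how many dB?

A: GR = 9 − 9/2.5 = 5.4 dB.
B: GR = 4 − 4/2 = 2 dB.
A applies 3.4 dB more gain reduction.

A, by 3.4 dB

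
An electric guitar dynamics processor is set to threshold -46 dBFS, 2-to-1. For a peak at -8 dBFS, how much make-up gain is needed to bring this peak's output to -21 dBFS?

6 dB

Without make-up, output = threshold + overshoot/2 = -46 + 19 = -27 dBFS.
Gap to target: 6 dB.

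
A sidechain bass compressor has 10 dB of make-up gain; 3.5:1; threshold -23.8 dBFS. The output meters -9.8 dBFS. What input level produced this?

-9.8 dBFS

Before make-up, the level was -9.8 − 10 = -19.8 dBFS.
That's 4 dB above the -23.8 dBFS threshold.
Undo the ratio: input overshoot = 4 × 3.5 = 14 dB, giving input = -9.8 dBFS.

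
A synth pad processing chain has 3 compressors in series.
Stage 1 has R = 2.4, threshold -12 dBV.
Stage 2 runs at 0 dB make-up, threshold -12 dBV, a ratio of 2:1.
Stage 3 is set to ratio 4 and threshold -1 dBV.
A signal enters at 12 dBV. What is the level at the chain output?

Stage 1: 24 dB above -12 dBV, reduced 2.4:1 to 10 dB above → -2 dBV.
Stage 2: 10 dB above -12 dBV, reduced 2:1 to 5 dB above → -7 dBV.
Stage 3: below threshold (-7 ≤ -1); passes unchanged; output -7 dBV.

-7 dBV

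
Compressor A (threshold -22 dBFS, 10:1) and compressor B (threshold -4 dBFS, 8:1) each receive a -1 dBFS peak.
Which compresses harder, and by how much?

A: GR = 21 − 21/10 = 18.9 dB.
B: GR = 3 − 3/8 = 2.625 dB.
A reduces 16.275 dB more.

A, by 16.275 dB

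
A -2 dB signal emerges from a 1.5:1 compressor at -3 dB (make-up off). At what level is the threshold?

-5 dB

Gain reduction = -2 − (-3) = 1 dB; output overshoot = GR / (R − 1) = 1 / 0.5 = 2 dB.
Threshold = output − output overshoot = -3 − 2 = -5 dB.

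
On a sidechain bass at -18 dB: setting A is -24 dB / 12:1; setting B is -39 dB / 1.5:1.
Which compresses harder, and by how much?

A: overshoot 6 dB → output overshoot 0.5 dB → GR 5.5 dB.
B: overshoot 21 dB → output overshoot 14 dB → GR 7 dB.
Difference: 1.5 dB in favour of B.

B, by 1.5 dB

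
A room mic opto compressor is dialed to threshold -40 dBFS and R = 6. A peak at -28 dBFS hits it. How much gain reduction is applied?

10 dB

Overshoot = -28 − (-40) = 12 dB.
At 6:1, output sits 12/6 = 2 dB above threshold.
Gain reduction = 12 − 2 = 10 dB.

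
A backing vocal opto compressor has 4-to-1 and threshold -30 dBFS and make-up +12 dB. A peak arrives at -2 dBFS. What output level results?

-2 dBFS sits 28 dB over threshold.
The 28 dB excess becomes 7 dB after 4:1 reduction.
Output = -30 + 7 = -23 dBFS; make-up adds 12 dB, giving -11 dBFS.

-11 dBFS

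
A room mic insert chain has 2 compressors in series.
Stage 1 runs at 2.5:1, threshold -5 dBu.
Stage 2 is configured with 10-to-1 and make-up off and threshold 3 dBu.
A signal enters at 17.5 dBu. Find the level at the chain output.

3.1 dBu

Stage 1: 22.5 dB above -5 dBu, reduced 2.5:1 to 9 dB above → 4 dBu.
Stage 2: 1 dB above 3 dBu, reduced 10:1 to 0.1 dB above → 3.1 dBu.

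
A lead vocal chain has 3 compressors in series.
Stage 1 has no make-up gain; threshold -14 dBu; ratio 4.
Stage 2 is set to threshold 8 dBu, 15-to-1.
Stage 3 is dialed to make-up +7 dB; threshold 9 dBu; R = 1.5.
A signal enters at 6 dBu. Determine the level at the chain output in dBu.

Stage 1: 20 dB above -14 dBu, reduced 4:1 to 5 dB above → -9 dBu.
Stage 2: -9 dBu ≤ 8 dBu, so stage 2 doesn't engage; output -9 dBu.
Stage 3: -9 dBu ≤ 9 dBu, so stage 3 doesn't engage; make-up brings it to -2 dBu.

-2 dBu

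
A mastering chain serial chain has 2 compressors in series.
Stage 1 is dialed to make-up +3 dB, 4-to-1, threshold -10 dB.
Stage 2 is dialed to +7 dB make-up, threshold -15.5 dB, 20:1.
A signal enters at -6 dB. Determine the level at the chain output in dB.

-8.025 dB

Stage 1: 4 dB above -10 dB, reduced 4:1 to 1 dB above → -9 dB; +3 dB make-up → -6 dB.
Stage 2: overshoot 9.5 dB → 9.5/20 = 0.475 dB → -15.025 dB; +7 dB make-up → -8.025 dB.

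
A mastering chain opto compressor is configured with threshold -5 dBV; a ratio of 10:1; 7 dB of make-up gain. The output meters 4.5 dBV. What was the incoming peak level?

20 dBV

Before make-up, the level was 4.5 − 7 = -2.5 dBV.
The compressed level sits -2.5 − (-5) = 2.5 dB over threshold.
Input overshoot = R × output overshoot = 25 dB → input = -5 + 25 = 20 dBV.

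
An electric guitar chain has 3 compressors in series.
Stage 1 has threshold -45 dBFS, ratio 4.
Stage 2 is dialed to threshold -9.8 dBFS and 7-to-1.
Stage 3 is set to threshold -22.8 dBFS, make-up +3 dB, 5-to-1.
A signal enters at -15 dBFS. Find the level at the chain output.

Stage 1: -15 dBFS is 30 dB over -45 dBFS; at 4:1 that becomes 7.5 dB over, giving -37.5 dBFS.
Stage 2: -37.5 dBFS ≤ -9.8 dBFS, so stage 2 doesn't engage; output -37.5 dBFS.
Stage 3: -37.5 dBFS ≤ -22.8 dBFS, so stage 3 doesn't engage; make-up brings it to -34.5 dBFS.

-34.5 dBFS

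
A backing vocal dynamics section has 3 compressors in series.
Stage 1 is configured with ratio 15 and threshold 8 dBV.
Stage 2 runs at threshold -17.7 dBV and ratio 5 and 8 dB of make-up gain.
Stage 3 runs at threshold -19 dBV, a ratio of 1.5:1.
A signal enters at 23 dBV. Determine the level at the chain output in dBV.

-9.24 dBV

Stage 1: 15 dB above 8 dBV, reduced 15:1 to 1 dB above → 9 dBV.
Stage 2: overshoot 26.7 dB → 26.7/5 = 5.34 dB → -12.36 dBV; +8 dB make-up → -4.36 dBV.
Stage 3: 14.64 dB above -19 dBV, reduced 1.5:1 to 9.76 dB above → -9.24 dBV.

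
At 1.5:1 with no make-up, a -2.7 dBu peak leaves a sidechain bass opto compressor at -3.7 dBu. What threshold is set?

Let T be the threshold. Output overshoot = (input overshoot)/R, so -3.7 − T = (-2.7 − T)/1.5.
1.5·(-3.7 − T) = -2.7 − T → 0.5·T = -5.55 − (-2.7) = -2.85.
T = -2.85/0.5 = -5.7 dBu.

-5.7 dBu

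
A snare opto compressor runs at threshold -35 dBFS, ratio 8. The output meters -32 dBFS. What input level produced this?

-11 dBFS

Post-compression overshoot = -32 − (-35) = 3 dB.
Undo the ratio: input overshoot = 3 × 8 = 24 dB, giving input = -11 dBFS.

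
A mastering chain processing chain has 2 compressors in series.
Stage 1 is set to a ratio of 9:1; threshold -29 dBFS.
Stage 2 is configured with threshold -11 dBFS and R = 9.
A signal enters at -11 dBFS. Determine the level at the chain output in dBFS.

Stage 1: 18 dB above -29 dBFS, reduced 9:1 to 2 dB above → -27 dBFS.
Stage 2: below threshold (-27 ≤ -11); passes unchanged; output -27 dBFS.

-27 dBFS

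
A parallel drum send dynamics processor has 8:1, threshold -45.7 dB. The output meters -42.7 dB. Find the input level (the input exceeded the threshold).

-21.7 dB

Post-compression overshoot = -42.7 − (-45.7) = 3 dB.
Input overshoot = R × output overshoot = 24 dB → input = -45.7 + 24 = -21.7 dB.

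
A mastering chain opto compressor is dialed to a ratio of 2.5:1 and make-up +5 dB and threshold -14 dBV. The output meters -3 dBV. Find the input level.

1 dBV

Remove make-up: -3 − 5 = -8 dBV.
That's 6 dB above the -14 dBV threshold.
Before 2.5:1 compression the overshoot was 6 × 2.5 = 15 dB, so input = -14 + 15 = 1 dBV.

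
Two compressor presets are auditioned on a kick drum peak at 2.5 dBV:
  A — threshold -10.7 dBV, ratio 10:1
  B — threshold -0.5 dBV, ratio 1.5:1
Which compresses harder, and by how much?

A, by 10.88 dB

A: 13.2 dB over, compressed to 1.32 dB over, so 11.88 dB of GR.
B: 3 dB over, compressed to 2 dB over, so 1 dB of GR.
A reduces 10.88 dB more.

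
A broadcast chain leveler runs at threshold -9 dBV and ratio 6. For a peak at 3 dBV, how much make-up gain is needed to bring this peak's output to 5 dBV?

12 dB

Overshoot 12 dB → 12/6 = 2 dB after compression, so the compressed level is -9 + 2 = -7 dBV.
Make-up = target − compressed = 5 − (-7) = 12 dB.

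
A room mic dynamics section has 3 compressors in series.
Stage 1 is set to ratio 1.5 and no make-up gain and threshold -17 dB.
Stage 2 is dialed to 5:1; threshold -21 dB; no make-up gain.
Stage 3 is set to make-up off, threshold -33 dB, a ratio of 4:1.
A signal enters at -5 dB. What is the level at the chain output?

-29.4 dB

Stage 1: 12 dB above -17 dB, reduced 1.5:1 to 8 dB above → -9 dB.
Stage 2: 12 dB above -21 dB, reduced 5:1 to 2.4 dB above → -18.6 dB.
Stage 3: overshoot 14.4 dB → 14.4/4 = 3.6 dB → -29.4 dB.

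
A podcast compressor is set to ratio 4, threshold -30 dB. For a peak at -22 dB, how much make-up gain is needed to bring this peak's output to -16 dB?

Without make-up, output = threshold + overshoot/4 = -30 + 2 = -28 dB.
Gap to target: 12 dB.

12 dB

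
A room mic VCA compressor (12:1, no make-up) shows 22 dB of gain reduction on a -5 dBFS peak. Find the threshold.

Gain reduction = -5 − (-27) = 22 dB; output overshoot = GR / (R − 1) = 22 / 11 = 2 dB.
Threshold = output − output overshoot = -27 − 2 = -29 dBFS.

-29 dBFS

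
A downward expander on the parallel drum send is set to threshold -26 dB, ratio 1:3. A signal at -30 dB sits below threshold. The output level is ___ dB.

Undershoot = (-26) − (-30) = 4 dB.
At 1:3, that expands to 12 dB under threshold.
Output = -26 − 12 = -38 dB.

-38 dB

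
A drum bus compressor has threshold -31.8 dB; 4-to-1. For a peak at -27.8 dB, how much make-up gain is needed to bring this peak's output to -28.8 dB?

2 dB

Overshoot 4 dB → 4/4 = 1 dB after compression, so the compressed level is -31.8 + 1 = -30.8 dB.
Make-up = target − compressed = -28.8 − (-30.8) = 2 dB.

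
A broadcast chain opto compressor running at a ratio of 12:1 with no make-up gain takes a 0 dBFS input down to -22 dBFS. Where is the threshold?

-24 dBFS

Let T be the threshold. Output overshoot = (input overshoot)/R, so -22 − T = (0 − T)/12.
12·(-22 − T) = 0 − T → 11·T = -264 − 0 = -264.
T = -264/11 = -24 dBFS.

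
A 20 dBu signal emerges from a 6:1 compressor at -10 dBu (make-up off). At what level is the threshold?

-16 dBu

Input is 36 dB above T (since output overshoot × R = input overshoot: (-10 − T)·6 = 20 − T gives T = -16 dBu).
Check: -16 + (20 − (-16))/6 = -16 + 6 = -10 dBu. ✓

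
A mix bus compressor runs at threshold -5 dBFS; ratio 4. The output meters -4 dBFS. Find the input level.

-1 dBFS

The compressed level sits -4 − (-5) = 1 dB over threshold.
Before 4:1 compression the overshoot was 1 × 4 = 4 dB, so input = -5 + 4 = -1 dBFS.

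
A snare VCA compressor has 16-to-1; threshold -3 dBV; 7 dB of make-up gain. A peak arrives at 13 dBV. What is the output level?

5 dBV

Overshoot: 13 − (-3) = 16 dB.
16:1 compression reduces that to 16/16 = 1 dB over.
Output = -3 + 1 = -2 dBV; make-up adds 7 dB, giving 5 dBV.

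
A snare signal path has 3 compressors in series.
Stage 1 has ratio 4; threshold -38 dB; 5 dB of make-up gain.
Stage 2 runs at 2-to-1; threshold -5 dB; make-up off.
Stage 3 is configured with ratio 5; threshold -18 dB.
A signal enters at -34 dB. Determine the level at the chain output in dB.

-32 dB

Stage 1: 4 dB above -38 dB, reduced 4:1 to 1 dB above → -37 dB; +5 dB make-up → -32 dB.
Stage 2: -32 dB is at or below the -5 dB threshold — no compression; output -32 dB.
Stage 3: -32 dB is at or below the -18 dB threshold — no compression; output -32 dB.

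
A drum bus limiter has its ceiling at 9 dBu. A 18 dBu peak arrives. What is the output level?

The limiter clamps the peak to its 9 dBu ceiling.

9 dBu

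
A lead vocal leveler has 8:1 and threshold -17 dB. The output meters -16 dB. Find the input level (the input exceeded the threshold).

Post-compression overshoot = -16 − (-17) = 1 dB.
Before 8:1 compression the overshoot was 1 × 8 = 8 dB, so input = -17 + 8 = -9 dB.

-9 dB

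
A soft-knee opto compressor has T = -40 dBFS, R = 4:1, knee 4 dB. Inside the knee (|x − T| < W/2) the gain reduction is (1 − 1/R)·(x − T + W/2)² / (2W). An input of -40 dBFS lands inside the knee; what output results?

-40.375 dBFS

x − T + W/2 = -40 − (-40) + 2 = 2.
GR = (1 − 1/4) × 2² / 8 = 0.75 × 4 / 8 = 0.375 dB.
Output = -40 − 0.375 = -40.375 dBFS.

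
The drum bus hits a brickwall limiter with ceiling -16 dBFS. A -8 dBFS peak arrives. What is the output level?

-16 dBFS

A brickwall limiter is an ∞:1 compressor: any input above the ceiling is clamped to -16 dBFS.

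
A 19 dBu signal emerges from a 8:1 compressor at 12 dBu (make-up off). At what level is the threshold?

11 dBu

Input is 8 dB above T (since output overshoot × R = input overshoot: (12 − T)·8 = 19 − T gives T = 11 dBu).
Check: 11 + (19 − 11)/8 = 11 + 1 = 12 dBu. ✓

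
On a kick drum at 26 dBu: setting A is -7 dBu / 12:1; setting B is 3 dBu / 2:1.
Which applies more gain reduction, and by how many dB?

A, by 18.75 dB

A: 33 dB over, compressed to 2.75 dB over, so 30.25 dB of GR.
B: 23 dB over, compressed to 11.5 dB over, so 11.5 dB of GR.
A applies 18.75 dB more gain reduction.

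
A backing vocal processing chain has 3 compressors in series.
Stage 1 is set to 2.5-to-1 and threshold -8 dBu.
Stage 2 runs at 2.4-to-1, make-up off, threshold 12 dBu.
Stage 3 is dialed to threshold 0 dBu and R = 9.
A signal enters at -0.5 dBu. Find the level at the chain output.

-5 dBu

Stage 1: 7.5 dB above -8 dBu, reduced 2.5:1 to 3 dB above → -5 dBu.
Stage 2: -5 dBu ≤ 12 dBu, so stage 2 doesn't engage; output -5 dBu.
Stage 3: -5 dBu is at or below the 0 dBu threshold — no compression; output -5 dBu.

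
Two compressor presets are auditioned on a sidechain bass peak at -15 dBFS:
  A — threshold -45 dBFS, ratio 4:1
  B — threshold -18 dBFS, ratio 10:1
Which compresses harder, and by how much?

A: 30 dB over, compressed to 7.5 dB over, so 22.5 dB of GR.
B: 3 dB over, compressed to 0.3 dB over, so 2.7 dB of GR.
A applies 19.8 dB more gain reduction.

A, by 19.8 dB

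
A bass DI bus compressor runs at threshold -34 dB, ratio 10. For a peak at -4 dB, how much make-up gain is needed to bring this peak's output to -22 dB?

9 dB

Without make-up, output = threshold + overshoot/10 = -34 + 3 = -31 dB.
Gap to target: 9 dB.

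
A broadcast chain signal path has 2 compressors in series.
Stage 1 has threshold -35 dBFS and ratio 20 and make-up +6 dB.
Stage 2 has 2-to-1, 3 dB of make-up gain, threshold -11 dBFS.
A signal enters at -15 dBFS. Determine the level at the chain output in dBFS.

-25 dBFS

Stage 1: overshoot 20 dB → 20/20 = 1 dB → -34 dBFS; +6 dB make-up → -28 dBFS.
Stage 2: -28 dBFS ≤ -11 dBFS, so stage 2 doesn't engage; make-up brings it to -25 dBFS.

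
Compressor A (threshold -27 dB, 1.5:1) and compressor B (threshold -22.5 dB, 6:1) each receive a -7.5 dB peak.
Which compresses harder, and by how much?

A: 19.5 dB over, compressed to 13 dB over, so 6.5 dB of GR.
B: 15 dB over, compressed to 2.5 dB over, so 12.5 dB of GR.
B applies 6 dB more gain reduction.

B, by 6 dB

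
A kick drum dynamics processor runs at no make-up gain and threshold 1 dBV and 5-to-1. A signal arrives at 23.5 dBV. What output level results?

5.5 dBV

Overshoot: 23.5 − 1 = 22.5 dB.
At 5:1 the overshoot is divided by 5, leaving 4.5 dB above threshold.
That puts the output at 5.5 dBV.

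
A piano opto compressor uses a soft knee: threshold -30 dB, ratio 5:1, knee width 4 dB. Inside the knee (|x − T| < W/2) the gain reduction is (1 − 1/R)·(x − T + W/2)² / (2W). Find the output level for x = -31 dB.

-31.1 dB

x − T + W/2 = -31 − (-30) + 2 = 1.
GR = (1 − 1/5) × 1² / 8 = 0.8 × 1 / 8 = 0.1 dB.
Output = -31 − 0.1 = -31.1 dB.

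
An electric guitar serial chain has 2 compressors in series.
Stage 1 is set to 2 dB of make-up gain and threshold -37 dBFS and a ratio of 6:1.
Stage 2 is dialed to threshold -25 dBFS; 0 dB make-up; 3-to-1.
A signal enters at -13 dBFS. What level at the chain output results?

Stage 1: -13 dBFS is 24 dB over -37 dBFS; at 6:1 that becomes 4 dB over, giving -33 dBFS; +2 dB make-up → -31 dBFS.
Stage 2: -31 dBFS is at or below the -25 dBFS threshold — no compression; output -31 dBFS.

-31 dBFS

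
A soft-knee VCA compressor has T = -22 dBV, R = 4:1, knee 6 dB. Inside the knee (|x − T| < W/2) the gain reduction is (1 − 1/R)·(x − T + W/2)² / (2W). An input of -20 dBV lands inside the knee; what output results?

x − T + W/2 = -20 − (-22) + 3 = 5.
GR = (1 − 1/4) × 5² / 12 = 0.75 × 25 / 12 = 1.5625 dB.
Output = -20 − 1.5625 = -21.5625 dBV.

-21.5625 dBV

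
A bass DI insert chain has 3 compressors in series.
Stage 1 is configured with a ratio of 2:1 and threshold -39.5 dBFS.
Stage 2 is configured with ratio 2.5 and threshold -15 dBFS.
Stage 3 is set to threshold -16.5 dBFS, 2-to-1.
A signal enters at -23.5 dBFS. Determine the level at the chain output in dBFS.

Stage 1: 16 dB above -39.5 dBFS, reduced 2:1 to 8 dB above → -31.5 dBFS.
Stage 2: -31.5 dBFS ≤ -15 dBFS, so stage 2 doesn't engage; output -31.5 dBFS.
Stage 3: -31.5 dBFS is at or below the -16.5 dBFS threshold — no compression; output -31.5 dBFS.

-31.5 dBFS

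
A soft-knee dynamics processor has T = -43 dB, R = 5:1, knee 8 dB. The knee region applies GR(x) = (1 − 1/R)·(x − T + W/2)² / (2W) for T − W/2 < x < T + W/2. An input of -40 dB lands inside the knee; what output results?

x − T + W/2 = -40 − (-43) + 4 = 7.
GR = (1 − 1/5) × 7² / 16 = 0.8 × 49 / 16 = 2.45 dB.
Output = -40 − 2.45 = -42.45 dB.

-42.45 dB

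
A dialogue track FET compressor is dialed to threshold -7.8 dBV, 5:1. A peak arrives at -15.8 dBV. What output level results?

-15.8 dBV is 8 dB below the -7.8 dBV threshold, so no gain reduction is applied.
Output = input = -15.8 dBV.

-15.8 dBV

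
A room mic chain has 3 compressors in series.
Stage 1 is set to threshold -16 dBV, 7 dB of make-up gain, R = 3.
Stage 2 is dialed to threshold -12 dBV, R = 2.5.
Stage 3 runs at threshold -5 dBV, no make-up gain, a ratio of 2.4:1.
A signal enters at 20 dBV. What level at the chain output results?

-6 dBV

Stage 1: overshoot 36 dB → 36/3 = 12 dB → -4 dBV; +7 dB make-up → 3 dBV.
Stage 2: 15 dB above -12 dBV, reduced 2.5:1 to 6 dB above → -6 dBV.
Stage 3: below threshold (-6 ≤ -5); passes unchanged; output -6 dBV.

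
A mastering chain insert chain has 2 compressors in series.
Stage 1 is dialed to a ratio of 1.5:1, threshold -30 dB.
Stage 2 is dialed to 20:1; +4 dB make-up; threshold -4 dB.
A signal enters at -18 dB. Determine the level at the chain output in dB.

Stage 1: -18 dB is 12 dB over -30 dB; at 1.5:1 that becomes 8 dB over, giving -22 dB.
Stage 2: below threshold (-22 ≤ -4); passes unchanged; make-up brings it to -18 dB.

-18 dB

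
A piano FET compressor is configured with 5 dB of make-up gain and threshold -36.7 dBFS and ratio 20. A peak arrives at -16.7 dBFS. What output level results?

-30.7 dBFS

The input is 20 dB above the -36.7 dBFS threshold.
At 20:1 the overshoot is divided by 20, leaving 1 dB above threshold.
That puts the output at -35.7 dBFS; make-up adds 5 dB, giving -30.7 dBFS.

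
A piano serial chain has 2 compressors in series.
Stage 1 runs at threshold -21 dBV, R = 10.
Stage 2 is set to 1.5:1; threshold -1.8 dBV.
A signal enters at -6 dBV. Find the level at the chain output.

Stage 1: -6 dBV is 15 dB over -21 dBV; at 10:1 that becomes 1.5 dB over, giving -19.5 dBV.
Stage 2: -19.5 dBV is at or below the -1.8 dBV threshold — no compression; output -19.5 dBV.

-19.5 dBV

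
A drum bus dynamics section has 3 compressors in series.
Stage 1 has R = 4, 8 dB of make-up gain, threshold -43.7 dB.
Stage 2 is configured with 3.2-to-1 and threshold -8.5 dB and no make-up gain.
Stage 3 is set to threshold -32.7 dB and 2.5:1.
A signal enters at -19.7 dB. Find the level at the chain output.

Stage 1: -19.7 dB is 24 dB over -43.7 dB; at 4:1 that becomes 6 dB over, giving -37.7 dB; +8 dB make-up → -29.7 dB.
Stage 2: -29.7 dB ≤ -8.5 dB, so stage 2 doesn't engage; output -29.7 dB.
Stage 3: 3 dB above -32.7 dB, reduced 2.5:1 to 1.2 dB above → -31.5 dB.

-31.5 dB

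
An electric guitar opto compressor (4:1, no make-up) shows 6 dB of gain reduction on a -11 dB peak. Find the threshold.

Input is 8 dB above T (since output overshoot × R = input overshoot: (-17 − T)·4 = -11 − T gives T = -19 dB).
Check: -19 + (-11 − (-19))/4 = -19 + 2 = -17 dB. ✓

-19 dB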